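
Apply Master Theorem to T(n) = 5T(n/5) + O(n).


a=5, b=5, c=1. log_5(5)=1 = c=1. Case 2: O(n^c log n) = O(n log n)
Complexity: O(n log n)


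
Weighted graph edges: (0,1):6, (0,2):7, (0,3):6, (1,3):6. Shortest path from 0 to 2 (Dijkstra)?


Dijkstra from 0:
Distances: {0: 0, 1: 6, 2: 7, 3: 6}
Shortest distance to 2 = 7, path = [0, 2]


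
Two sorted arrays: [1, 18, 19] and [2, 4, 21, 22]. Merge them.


Compare heads, take smaller each step.
Merged: [1, 2, 4, 18, 19, 21, 22]


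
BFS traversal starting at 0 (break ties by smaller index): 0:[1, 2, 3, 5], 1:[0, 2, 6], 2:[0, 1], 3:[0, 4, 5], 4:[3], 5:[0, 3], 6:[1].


BFS queue: start with [0]
Visit order: [0, 1, 2, 3, 5, 6, 4]


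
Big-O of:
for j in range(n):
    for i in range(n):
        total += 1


Per nesting level: O(n) * O(n) = O(n^2)
Complexity: O(n^2)


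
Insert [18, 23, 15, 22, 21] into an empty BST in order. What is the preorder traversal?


Root = 18; build tree by BST insertion.
Preorder traversal: [18, 15, 23, 22, 21]


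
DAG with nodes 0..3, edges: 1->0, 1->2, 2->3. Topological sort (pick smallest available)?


Kahn's algorithm, process smallest node first
Order: [1, 0, 2, 3]


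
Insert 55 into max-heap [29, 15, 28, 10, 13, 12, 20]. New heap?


Append 55: [29, 15, 28, 10, 13, 12, 20, 55]
Bubble up: swap idx 7(55) with idx 3(10); swap idx 3(55) with idx 1(15); swap idx 1(55) with idx 0(29)
Result: [55, 29, 28, 15, 13, 12, 20, 10]


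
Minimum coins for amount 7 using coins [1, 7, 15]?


dp[0]=0; dp[i]=1+min(dp[i-c] for c in coins)
...dp[2]=2, dp[3]=3, dp[4]=4, dp[5]=5, dp[6]=6, dp[7]=1
Minimum coins for 7 = 1


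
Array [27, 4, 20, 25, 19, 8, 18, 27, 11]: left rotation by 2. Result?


Left rotate by 2: [20, 25, 19, 8, 18, 27, 11, 27, 4]


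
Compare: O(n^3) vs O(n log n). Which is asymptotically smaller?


linearithmic grows slower than cubic
O(n log n) is asymptotically smaller; O(n^3) grows faster


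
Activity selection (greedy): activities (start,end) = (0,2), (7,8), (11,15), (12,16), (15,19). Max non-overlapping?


Greedy: pick earliest-ending, then skip overlaps.
Selected (4 activities): [(0, 2), (7, 8), (11, 15), (15, 19)]


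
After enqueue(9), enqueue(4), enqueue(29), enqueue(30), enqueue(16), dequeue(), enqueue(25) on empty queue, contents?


enqueue(9) -> [9]
enqueue(4) -> [9, 4]
enqueue(29) -> [9, 4, 29]
enqueue(30) -> [9, 4, 29, 30]
enqueue(16) -> [9, 4, 29, 30, 16]
dequeue() returns 9 -> [4, 29, 30, 16]
enqueue(25) -> [4, 29, 30, 16, 25]
Final queue (front to back): [4, 29, 30, 16, 25]


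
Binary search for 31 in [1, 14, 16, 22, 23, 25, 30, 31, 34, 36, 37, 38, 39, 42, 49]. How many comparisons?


Search for 31:
[0,14] mid=7 arr[7]=31
Total: 1 comparisons


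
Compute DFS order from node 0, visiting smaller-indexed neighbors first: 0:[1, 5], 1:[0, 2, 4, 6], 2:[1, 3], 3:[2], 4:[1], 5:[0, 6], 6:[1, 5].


DFS stack-based: start with [0]
Visit order: [0, 1, 2, 3, 4, 6, 5]


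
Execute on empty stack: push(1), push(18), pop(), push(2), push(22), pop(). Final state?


push(1) -> [1]
push(18) -> [1, 18]
pop() returns 18 -> [1]
push(2) -> [1, 2]
push(22) -> [1, 2, 22]
pop() returns 22 -> [1, 2]
Final stack (bottom to top): [1, 2]


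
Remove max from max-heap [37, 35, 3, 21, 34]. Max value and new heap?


Max = 37
Replace root with last, heapify down
Resulting heap: [35, 34, 3, 21]


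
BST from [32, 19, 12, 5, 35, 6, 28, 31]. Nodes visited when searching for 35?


BST root = 32
Search for 35: compare at each node
Path: [32, 35]


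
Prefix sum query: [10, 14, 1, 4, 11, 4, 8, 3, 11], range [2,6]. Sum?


Prefix sums: [0, 10, 24, 25, 29, 40, 44, 52, 55, 66]
Sum[2..6] = prefix[7] - prefix[2] = 52 - 24 = 28


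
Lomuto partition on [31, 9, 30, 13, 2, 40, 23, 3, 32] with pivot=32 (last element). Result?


Elements <= 32 go left of pivot.
Result: [31, 9, 30, 13, 2, 23, 3, 32, 40], pivot at index 7


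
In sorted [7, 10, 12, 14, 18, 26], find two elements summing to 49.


Two pointers: lo=0, hi=5
No pair sums to 49


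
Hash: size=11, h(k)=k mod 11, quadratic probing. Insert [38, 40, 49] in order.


Insertions: 38->slot 5; 40->slot 7; 49->slot 6
Table: [None, None, None, None, None, 38, 49, 40, None, None, None]


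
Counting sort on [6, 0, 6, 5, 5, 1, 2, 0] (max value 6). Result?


Count array: [2, 1, 1, 0, 0, 2, 2]
Reconstruct: [0, 0, 1, 2, 5, 5, 6, 6]


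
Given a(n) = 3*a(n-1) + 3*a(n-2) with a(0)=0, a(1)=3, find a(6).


Build bottom-up:
...a(4)=135, a(5)=513, a(6)=3*513+3*135=1944


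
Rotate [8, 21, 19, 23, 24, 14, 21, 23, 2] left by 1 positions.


Left rotate by 1: [21, 19, 23, 24, 14, 21, 23, 2, 8]


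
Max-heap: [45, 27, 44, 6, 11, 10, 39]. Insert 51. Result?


Append 51: [45, 27, 44, 6, 11, 10, 39, 51]
Bubble up: swap idx 7(51) with idx 3(6); swap idx 3(51) with idx 1(27); swap idx 1(51) with idx 0(45)
Result: [51, 45, 44, 27, 11, 10, 39, 6]


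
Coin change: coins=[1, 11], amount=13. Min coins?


dp[0]=0; dp[i]=1+min(dp[i-c] for c in coins)
...dp[8]=8, dp[9]=9, dp[10]=10, dp[11]=1, dp[12]=2, dp[13]=3
Minimum coins for 13 = 3


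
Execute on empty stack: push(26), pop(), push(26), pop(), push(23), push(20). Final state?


push(26) -> [26]
pop() returns 26 -> []
push(26) -> [26]
pop() returns 26 -> []
push(23) -> [23]
push(20) -> [23, 20]
Final stack (bottom to top): [23, 20]


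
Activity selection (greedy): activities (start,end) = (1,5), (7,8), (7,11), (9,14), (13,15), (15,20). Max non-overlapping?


Greedy: pick earliest-ending, then skip overlaps.
Selected (4 activities): [(1, 5), (7, 8), (9, 14), (15, 20)]


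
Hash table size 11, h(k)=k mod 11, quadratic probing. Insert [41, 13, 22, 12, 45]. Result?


Insertions: 41->slot 8; 13->slot 2; 22->slot 0; 12->slot 1; 45->slot 5
Table: [22, 12, 13, None, None, 45, None, None, 41, None, None]


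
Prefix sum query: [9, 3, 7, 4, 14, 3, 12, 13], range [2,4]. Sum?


Prefix sums: [0, 9, 12, 19, 23, 37, 40, 52, 65]
Sum[2..4] = prefix[5] - prefix[2] = 37 - 12 = 25


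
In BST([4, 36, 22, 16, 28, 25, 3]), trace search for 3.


BST root = 4
Search for 3: compare at each node
Path: [4, 3]


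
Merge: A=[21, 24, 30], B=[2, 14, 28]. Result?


Compare heads, take smaller each step.
Merged: [2, 14, 21, 24, 28, 30]


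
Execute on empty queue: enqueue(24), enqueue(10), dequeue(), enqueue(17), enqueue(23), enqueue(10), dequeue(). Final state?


enqueue(24) -> [24]
enqueue(10) -> [24, 10]
dequeue() returns 24 -> [10]
enqueue(17) -> [10, 17]
enqueue(23) -> [10, 17, 23]
enqueue(10) -> [10, 17, 23, 10]
dequeue() returns 10 -> [17, 23, 10]
Final queue (front to back): [17, 23, 10]


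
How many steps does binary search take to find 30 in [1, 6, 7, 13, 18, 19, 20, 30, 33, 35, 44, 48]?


Search for 30:
[0,11] mid=5 arr[5]=19
[6,11] mid=8 arr[8]=33
[6,7] mid=6 arr[6]=20
[7,7] mid=7 arr[7]=30
Total: 4 comparisons


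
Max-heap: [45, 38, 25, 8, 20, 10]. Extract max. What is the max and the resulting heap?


Max = 45
Replace root with last, heapify down
Resulting heap: [38, 20, 25, 8, 10]


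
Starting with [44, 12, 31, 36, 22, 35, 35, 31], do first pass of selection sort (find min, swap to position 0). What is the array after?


After one pass: [12, 44, 31, 36, 22, 35, 35, 31]


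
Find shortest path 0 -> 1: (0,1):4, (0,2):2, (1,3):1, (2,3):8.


Dijkstra from 0:
Distances: {0: 0, 1: 4, 2: 2, 3: 5}
Shortest distance to 1 = 4, path = [0, 1]


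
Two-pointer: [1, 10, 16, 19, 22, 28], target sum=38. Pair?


Two pointers: lo=0, hi=5
Found pair: (10, 28) summing to 38


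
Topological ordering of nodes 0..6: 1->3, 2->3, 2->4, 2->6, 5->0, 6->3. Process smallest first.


Kahn's algorithm, process smallest node first
Order: [1, 2, 4, 5, 0, 6, 3]


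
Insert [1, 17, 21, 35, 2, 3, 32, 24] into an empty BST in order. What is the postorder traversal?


Root = 1; build tree by BST insertion.
Postorder traversal: [3, 2, 24, 32, 35, 21, 17, 1]


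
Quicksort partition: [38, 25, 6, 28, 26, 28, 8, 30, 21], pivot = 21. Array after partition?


Elements <= 21 go left of pivot.
Result: [6, 8, 21, 28, 26, 28, 25, 30, 38], pivot at index 2


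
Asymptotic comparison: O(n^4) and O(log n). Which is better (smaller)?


logarithmic grows slower than quartic
O(log n) is asymptotically smaller; O(n^4) grows faster


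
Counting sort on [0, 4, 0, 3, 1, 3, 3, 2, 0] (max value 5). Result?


Count array: [3, 1, 1, 3, 1, 0]
Reconstruct: [0, 0, 0, 1, 2, 3, 3, 3, 4]


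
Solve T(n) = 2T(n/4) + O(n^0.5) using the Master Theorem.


a=2, b=4, c=0.5. log_4(2)=0.5 = c=0.5. Case 2: O(n^c log n) = O(sqrt(n) log n)
Complexity: O(sqrt(n) log n)


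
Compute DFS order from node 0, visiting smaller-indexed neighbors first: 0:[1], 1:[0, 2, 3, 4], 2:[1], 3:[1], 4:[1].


DFS stack-based: start with [0]
Visit order: [0, 1, 2, 3, 4]


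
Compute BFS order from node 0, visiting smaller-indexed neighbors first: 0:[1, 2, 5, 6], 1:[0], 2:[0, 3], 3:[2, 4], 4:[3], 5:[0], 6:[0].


BFS queue: start with [0]
Visit order: [0, 1, 2, 5, 6, 3, 4]


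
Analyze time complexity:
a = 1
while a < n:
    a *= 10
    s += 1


Per nesting level: O(log n) = O(log n)
Complexity: O(log n)


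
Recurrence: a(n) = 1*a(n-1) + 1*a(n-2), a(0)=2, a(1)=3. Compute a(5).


Build bottom-up:
...a(3)=8, a(4)=13, a(5)=1*13+1*8=21


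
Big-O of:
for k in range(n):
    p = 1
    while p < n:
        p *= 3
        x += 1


Per nesting level: O(n) * O(log n) = O(n log n)
Complexity: O(n log n)


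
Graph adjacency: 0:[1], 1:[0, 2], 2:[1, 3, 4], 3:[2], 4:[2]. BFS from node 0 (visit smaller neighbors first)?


BFS queue: start with [0]
Visit order: [0, 1, 2, 3, 4]


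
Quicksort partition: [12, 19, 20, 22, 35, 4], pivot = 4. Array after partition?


Elements <= 4 go left of pivot.
Result: [4, 19, 20, 22, 35, 12], pivot at index 0


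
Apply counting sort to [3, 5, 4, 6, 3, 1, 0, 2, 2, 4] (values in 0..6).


Count array: [1, 1, 2, 2, 2, 1, 1]
Reconstruct: [0, 1, 2, 2, 3, 3, 4, 4, 5, 6]


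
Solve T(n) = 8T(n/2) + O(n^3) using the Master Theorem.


a=8, b=2, c=3. log_2(8)=3 = c=3. Case 2: O(n^c log n) = O(n^3 log n)
Complexity: O(n^3 log n)


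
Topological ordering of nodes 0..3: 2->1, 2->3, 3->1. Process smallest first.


Kahn's algorithm, process smallest node first
Order: [0, 2, 3, 1]


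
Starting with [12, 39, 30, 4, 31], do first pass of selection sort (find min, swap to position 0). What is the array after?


After one pass: [4, 39, 30, 12, 31]


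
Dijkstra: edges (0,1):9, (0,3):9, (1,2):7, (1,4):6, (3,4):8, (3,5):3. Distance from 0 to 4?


Dijkstra from 0:
Distances: {0: 0, 1: 9, 2: 16, 3: 9, 4: 15, 5: 12}
Shortest distance to 4 = 15, path = [0, 1, 4]


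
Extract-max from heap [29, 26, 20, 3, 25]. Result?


Max = 29
Replace root with last, heapify down
Resulting heap: [26, 25, 20, 3]


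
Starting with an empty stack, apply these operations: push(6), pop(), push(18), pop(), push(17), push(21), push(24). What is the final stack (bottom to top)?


push(6) -> [6]
pop() returns 6 -> []
push(18) -> [18]
pop() returns 18 -> []
push(17) -> [17]
push(21) -> [17, 21]
push(24) -> [17, 21, 24]
Final stack (bottom to top): [17, 21, 24]


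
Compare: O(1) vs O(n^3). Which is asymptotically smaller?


constant grows slower than cubic
O(1) is asymptotically smaller; O(n^3) grows faster


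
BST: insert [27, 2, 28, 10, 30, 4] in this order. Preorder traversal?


Root = 27; build tree by BST insertion.
Preorder traversal: [27, 2, 10, 4, 28, 30]


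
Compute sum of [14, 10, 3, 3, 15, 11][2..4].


Prefix sums: [0, 14, 24, 27, 30, 45, 56]
Sum[2..4] = prefix[5] - prefix[2] = 45 - 24 = 21


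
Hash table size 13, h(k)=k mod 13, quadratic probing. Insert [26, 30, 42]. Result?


Insertions: 26->slot 0; 30->slot 4; 42->slot 3
Table: [26, None, None, 42, 30, None, None, None, None, None, None, None, None]


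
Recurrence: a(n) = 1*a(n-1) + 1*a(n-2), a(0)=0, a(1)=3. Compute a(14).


Build bottom-up:
...a(12)=432, a(13)=699, a(14)=1*699+1*432=1131


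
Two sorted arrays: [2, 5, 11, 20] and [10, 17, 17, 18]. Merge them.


Compare heads, take smaller each step.
Merged: [2, 5, 10, 11, 17, 17, 18, 20]


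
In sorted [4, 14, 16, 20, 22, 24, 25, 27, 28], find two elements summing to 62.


Two pointers: lo=0, hi=8
No pair sums to 62


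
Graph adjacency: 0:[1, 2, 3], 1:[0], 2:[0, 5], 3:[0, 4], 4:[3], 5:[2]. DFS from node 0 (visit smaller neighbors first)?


DFS stack-based: start with [0]
Visit order: [0, 1, 2, 5, 3, 4]


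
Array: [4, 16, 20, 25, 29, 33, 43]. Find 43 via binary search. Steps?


Search for 43:
[0,6] mid=3 arr[3]=25
[4,6] mid=5 arr[5]=33
[6,6] mid=6 arr[6]=43
Total: 3 comparisons


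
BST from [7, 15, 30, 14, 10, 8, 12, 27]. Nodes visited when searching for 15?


BST root = 7
Search for 15: compare at each node
Path: [7, 15]


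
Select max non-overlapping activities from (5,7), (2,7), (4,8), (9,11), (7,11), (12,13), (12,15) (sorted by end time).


Greedy: pick earliest-ending, then skip overlaps.
Selected (3 activities): [(5, 7), (9, 11), (12, 13)]


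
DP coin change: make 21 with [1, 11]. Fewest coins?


dp[0]=0; dp[i]=1+min(dp[i-c] for c in coins)
...dp[16]=6, dp[17]=7, dp[18]=8, dp[19]=9, dp[20]=10, dp[21]=11
Minimum coins for 21 = 11


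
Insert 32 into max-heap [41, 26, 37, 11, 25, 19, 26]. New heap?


Append 32: [41, 26, 37, 11, 25, 19, 26, 32]
Bubble up: swap idx 7(32) with idx 3(11); swap idx 3(32) with idx 1(26)
Result: [41, 32, 37, 26, 25, 19, 26, 11]


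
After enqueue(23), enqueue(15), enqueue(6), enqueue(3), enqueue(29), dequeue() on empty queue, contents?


enqueue(23) -> [23]
enqueue(15) -> [23, 15]
enqueue(6) -> [23, 15, 6]
enqueue(3) -> [23, 15, 6, 3]
enqueue(29) -> [23, 15, 6, 3, 29]
dequeue() returns 23 -> [15, 6, 3, 29]
Final queue (front to back): [15, 6, 3, 29]


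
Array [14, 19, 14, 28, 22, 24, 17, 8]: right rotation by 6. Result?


Right rotate by 6: [14, 28, 22, 24, 17, 8, 14, 19]


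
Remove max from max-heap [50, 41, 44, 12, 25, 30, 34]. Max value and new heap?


Max = 50
Replace root with last, heapify down
Resulting heap: [44, 41, 34, 12, 25, 30]


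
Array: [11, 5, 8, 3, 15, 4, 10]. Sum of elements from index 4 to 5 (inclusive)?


Prefix sums: [0, 11, 16, 24, 27, 42, 46, 56]
Sum[4..5] = prefix[6] - prefix[4] = 46 - 27 = 19


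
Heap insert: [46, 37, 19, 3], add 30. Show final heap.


Append 30: [46, 37, 19, 3, 30]
Bubble up: no swaps needed
Result: [46, 37, 19, 3, 30]


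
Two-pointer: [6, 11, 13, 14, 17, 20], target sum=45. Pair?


Two pointers: lo=0, hi=5
No pair sums to 45


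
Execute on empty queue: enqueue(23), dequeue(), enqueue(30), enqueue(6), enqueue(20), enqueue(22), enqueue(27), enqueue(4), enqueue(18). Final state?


enqueue(23) -> [23]
dequeue() returns 23 -> []
enqueue(30) -> [30]
enqueue(6) -> [30, 6]
enqueue(20) -> [30, 6, 20]
enqueue(22) -> [30, 6, 20, 22]
enqueue(27) -> [30, 6, 20, 22, 27]
enqueue(4) -> [30, 6, 20, 22, 27, 4]
enqueue(18) -> [30, 6, 20, 22, 27, 4, 18]
Final queue (front to back): [30, 6, 20, 22, 27, 4, 18]


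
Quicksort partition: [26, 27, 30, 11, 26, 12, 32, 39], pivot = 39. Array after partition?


Elements <= 39 go left of pivot.
Result: [26, 27, 30, 11, 26, 12, 32, 39], pivot at index 7


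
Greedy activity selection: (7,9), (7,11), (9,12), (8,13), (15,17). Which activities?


Greedy: pick earliest-ending, then skip overlaps.
Selected (3 activities): [(7, 9), (9, 12), (15, 17)]


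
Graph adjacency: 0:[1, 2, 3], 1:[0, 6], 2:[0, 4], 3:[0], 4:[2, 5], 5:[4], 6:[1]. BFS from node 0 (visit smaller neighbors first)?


BFS queue: start with [0]
Visit order: [0, 1, 2, 3, 6, 4, 5]


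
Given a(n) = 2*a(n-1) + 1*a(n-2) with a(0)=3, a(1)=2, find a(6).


Build bottom-up:
...a(4)=39, a(5)=94, a(6)=2*94+1*39=227


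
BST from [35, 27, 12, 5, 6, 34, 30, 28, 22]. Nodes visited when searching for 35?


BST root = 35
Search for 35: compare at each node
Path: [35]


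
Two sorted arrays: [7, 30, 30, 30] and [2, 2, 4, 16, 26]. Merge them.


Compare heads, take smaller each step.
Merged: [2, 2, 4, 7, 16, 26, 30, 30, 30]


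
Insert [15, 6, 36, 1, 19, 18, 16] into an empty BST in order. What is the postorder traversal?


Root = 15; build tree by BST insertion.
Postorder traversal: [1, 6, 16, 18, 19, 36, 15]


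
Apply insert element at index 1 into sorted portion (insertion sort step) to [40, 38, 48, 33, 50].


After one pass: [38, 40, 48, 33, 50]


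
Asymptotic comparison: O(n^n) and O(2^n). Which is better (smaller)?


exponential grows slower than n^n
O(2^n) is asymptotically smaller; O(n^n) grows faster


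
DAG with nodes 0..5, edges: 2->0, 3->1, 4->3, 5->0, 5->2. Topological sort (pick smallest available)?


Kahn's algorithm, process smallest node first
Order: [4, 3, 1, 5, 2, 0]


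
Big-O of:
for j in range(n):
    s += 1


Per nesting level: O(n) = O(n)
Complexity: O(n)


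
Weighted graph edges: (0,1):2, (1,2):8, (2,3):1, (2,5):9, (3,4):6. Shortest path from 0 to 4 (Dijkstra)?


Dijkstra from 0:
Distances: {0: 0, 1: 2, 2: 10, 3: 11, 4: 17, 5: 19}
Shortest distance to 4 = 17, path = [0, 1, 2, 3, 4]


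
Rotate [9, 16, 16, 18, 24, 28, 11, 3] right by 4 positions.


Right rotate by 4: [24, 28, 11, 3, 9, 16, 16, 18]


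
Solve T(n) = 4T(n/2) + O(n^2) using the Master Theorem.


a=4, b=2, c=2. log_2(4)=2 = c=2. Case 2: O(n^c log n) = O(n^2 log n)
Complexity: O(n^2 log n)


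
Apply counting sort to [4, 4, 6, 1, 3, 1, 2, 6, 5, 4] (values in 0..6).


Count array: [0, 2, 1, 1, 3, 1, 2]
Reconstruct: [1, 1, 2, 3, 4, 4, 4, 5, 6, 6]


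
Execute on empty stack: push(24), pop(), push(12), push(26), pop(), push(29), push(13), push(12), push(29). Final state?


push(24) -> [24]
pop() returns 24 -> []
push(12) -> [12]
push(26) -> [12, 26]
pop() returns 26 -> [12]
push(29) -> [12, 29]
push(13) -> [12, 29, 13]
push(12) -> [12, 29, 13, 12]
push(29) -> [12, 29, 13, 12, 29]
Final stack (bottom to top): [12, 29, 13, 12, 29]


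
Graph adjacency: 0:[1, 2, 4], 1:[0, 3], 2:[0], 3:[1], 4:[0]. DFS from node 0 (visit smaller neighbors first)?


DFS stack-based: start with [0]
Visit order: [0, 1, 3, 2, 4]


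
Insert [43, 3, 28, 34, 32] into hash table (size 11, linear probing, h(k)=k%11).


Insertions: 43->slot 10; 3->slot 3; 28->slot 6; 34->slot 1; 32->slot 0
Table: [32, 34, None, 3, None, None, 28, None, None, None, 43]


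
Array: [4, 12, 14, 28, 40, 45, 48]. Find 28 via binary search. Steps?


Search for 28:
[0,6] mid=3 arr[3]=28
Total: 1 comparisons


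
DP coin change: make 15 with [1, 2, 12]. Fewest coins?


dp[0]=0; dp[i]=1+min(dp[i-c] for c in coins)
...dp[10]=5, dp[11]=6, dp[12]=1, dp[13]=2, dp[14]=2, dp[15]=3
Minimum coins for 15 = 3


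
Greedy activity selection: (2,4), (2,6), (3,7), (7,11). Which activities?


Greedy: pick earliest-ending, then skip overlaps.
Selected (2 activities): [(2, 4), (7, 11)]


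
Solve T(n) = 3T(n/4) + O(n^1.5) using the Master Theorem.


a=3, b=4, c=1.5. log_4(3)=0.792 < c=1.5. Case 3: O(n^c) = O(n^1.500)
Complexity: O(n^1.500)


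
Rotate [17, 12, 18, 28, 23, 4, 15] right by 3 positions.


Right rotate by 3: [23, 4, 15, 17, 12, 18, 28]


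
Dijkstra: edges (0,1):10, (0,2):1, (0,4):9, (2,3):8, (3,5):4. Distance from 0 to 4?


Dijkstra from 0:
Distances: {0: 0, 1: 10, 2: 1, 3: 9, 4: 9, 5: 13}
Shortest distance to 4 = 9, path = [0, 4]


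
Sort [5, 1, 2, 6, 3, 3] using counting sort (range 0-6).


Count array: [0, 1, 1, 2, 0, 1, 1]
Reconstruct: [1, 2, 3, 3, 5, 6]


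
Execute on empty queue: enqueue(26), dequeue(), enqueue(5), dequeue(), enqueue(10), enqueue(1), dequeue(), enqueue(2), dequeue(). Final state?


enqueue(26) -> [26]
dequeue() returns 26 -> []
enqueue(5) -> [5]
dequeue() returns 5 -> []
enqueue(10) -> [10]
enqueue(1) -> [10, 1]
dequeue() returns 10 -> [1]
enqueue(2) -> [1, 2]
dequeue() returns 1 -> [2]
Final queue (front to back): [2]


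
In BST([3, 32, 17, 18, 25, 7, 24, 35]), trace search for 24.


BST root = 3
Search for 24: compare at each node
Path: [3, 32, 17, 18, 25, 24]


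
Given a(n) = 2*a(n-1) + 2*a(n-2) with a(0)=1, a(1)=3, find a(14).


Build bottom-up:
...a(12)=186304, a(13)=508992, a(14)=2*508992+2*186304=1390592


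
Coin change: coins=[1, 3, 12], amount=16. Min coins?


dp[0]=0; dp[i]=1+min(dp[i-c] for c in coins)
...dp[11]=5, dp[12]=1, dp[13]=2, dp[14]=3, dp[15]=2, dp[16]=3
Minimum coins for 16 = 3


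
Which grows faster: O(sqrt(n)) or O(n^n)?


sublinear grows slower than n^n
O(sqrt(n)) is asymptotically smaller; O(n^n) grows faster


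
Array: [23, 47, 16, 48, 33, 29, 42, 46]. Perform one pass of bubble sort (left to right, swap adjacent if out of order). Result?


After one pass: [23, 16, 47, 33, 29, 42, 46, 48]


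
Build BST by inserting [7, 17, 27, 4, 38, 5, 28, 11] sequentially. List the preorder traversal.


Root = 7; build tree by BST insertion.
Preorder traversal: [7, 4, 5, 17, 11, 27, 38, 28]


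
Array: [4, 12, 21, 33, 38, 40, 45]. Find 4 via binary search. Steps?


Search for 4:
[0,6] mid=3 arr[3]=33
[0,2] mid=1 arr[1]=12
[0,0] mid=0 arr[0]=4
Total: 3 comparisons


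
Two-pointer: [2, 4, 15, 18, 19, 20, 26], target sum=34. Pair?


Two pointers: lo=0, hi=6
Found pair: (15, 19) summing to 34


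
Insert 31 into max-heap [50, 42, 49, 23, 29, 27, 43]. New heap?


Append 31: [50, 42, 49, 23, 29, 27, 43, 31]
Bubble up: swap idx 7(31) with idx 3(23)
Result: [50, 42, 49, 31, 29, 27, 43, 23]


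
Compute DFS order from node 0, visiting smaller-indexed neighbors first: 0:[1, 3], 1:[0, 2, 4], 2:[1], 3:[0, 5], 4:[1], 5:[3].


DFS stack-based: start with [0]
Visit order: [0, 1, 2, 4, 3, 5]


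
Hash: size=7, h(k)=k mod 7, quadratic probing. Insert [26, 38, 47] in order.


Insertions: 26->slot 5; 38->slot 3; 47->slot 6
Table: [None, None, None, 38, None, 26, 47]


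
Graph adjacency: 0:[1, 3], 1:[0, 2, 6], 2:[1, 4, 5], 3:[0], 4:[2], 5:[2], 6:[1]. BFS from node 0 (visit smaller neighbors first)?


BFS queue: start with [0]
Visit order: [0, 1, 3, 2, 6, 4, 5]


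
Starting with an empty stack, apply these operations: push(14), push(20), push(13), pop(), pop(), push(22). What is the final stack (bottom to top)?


push(14) -> [14]
push(20) -> [14, 20]
push(13) -> [14, 20, 13]
pop() returns 13 -> [14, 20]
pop() returns 20 -> [14]
push(22) -> [14, 22]
Final stack (bottom to top): [14, 22]


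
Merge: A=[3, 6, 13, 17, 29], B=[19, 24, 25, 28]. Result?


Compare heads, take smaller each step.
Merged: [3, 6, 13, 17, 19, 24, 25, 28, 29]


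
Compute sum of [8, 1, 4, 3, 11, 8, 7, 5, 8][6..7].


Prefix sums: [0, 8, 9, 13, 16, 27, 35, 42, 47, 55]
Sum[6..7] = prefix[8] - prefix[6] = 47 - 35 = 12


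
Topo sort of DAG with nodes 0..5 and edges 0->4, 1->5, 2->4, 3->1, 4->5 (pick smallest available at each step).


Kahn's algorithm, process smallest node first
Order: [0, 2, 3, 1, 4, 5]


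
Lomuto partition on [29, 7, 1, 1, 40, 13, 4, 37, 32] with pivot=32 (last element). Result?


Elements <= 32 go left of pivot.
Result: [29, 7, 1, 1, 13, 4, 32, 37, 40], pivot at index 6


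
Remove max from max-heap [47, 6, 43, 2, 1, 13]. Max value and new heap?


Max = 47
Replace root with last, heapify down
Resulting heap: [43, 6, 13, 2, 1]


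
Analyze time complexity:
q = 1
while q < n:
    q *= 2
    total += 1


Per nesting level: O(log n) = O(log n)
Complexity: O(log n)


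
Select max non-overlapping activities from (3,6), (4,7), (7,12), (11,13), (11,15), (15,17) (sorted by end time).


Greedy: pick earliest-ending, then skip overlaps.
Selected (3 activities): [(3, 6), (7, 12), (15, 17)]


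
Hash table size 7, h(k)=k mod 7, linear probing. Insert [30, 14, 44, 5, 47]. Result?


Insertions: 30->slot 2; 14->slot 0; 44->slot 3; 5->slot 5; 47->slot 6
Table: [14, None, 30, 44, None, 5, 47]


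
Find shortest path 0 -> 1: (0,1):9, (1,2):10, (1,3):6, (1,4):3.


Dijkstra from 0:
Distances: {0: 0, 1: 9, 2: 19, 3: 15, 4: 12}
Shortest distance to 1 = 9, path = [0, 1]


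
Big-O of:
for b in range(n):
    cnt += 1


Per nesting level: O(n) = O(n)
Complexity: O(n)


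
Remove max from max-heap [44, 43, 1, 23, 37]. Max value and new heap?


Max = 44
Replace root with last, heapify down
Resulting heap: [43, 37, 1, 23]


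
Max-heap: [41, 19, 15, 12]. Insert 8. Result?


Append 8: [41, 19, 15, 12, 8]
Bubble up: no swaps needed
Result: [41, 19, 15, 12, 8]


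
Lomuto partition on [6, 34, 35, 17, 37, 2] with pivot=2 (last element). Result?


Elements <= 2 go left of pivot.
Result: [2, 34, 35, 17, 37, 6], pivot at index 0


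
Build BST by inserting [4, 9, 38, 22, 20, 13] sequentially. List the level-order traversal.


Root = 4; build tree by BST insertion.
Level-Order traversal: [4, 9, 38, 22, 20, 13]


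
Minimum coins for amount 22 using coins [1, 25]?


dp[0]=0; dp[i]=1+min(dp[i-c] for c in coins)
...dp[17]=17, dp[18]=18, dp[19]=19, dp[20]=20, dp[21]=21, dp[22]=22
Minimum coins for 22 = 22


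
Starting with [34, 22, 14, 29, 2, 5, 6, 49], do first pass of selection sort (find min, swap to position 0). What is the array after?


After one pass: [2, 22, 14, 29, 34, 5, 6, 49]


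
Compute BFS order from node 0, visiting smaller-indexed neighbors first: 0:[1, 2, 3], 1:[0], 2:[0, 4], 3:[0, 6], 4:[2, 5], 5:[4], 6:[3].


BFS queue: start with [0]
Visit order: [0, 1, 2, 3, 4, 6, 5]


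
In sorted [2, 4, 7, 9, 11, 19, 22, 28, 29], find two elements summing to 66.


Two pointers: lo=0, hi=8
No pair sums to 66


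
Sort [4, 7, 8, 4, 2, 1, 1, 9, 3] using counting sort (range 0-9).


Count array: [0, 2, 1, 1, 2, 0, 0, 1, 1, 1]
Reconstruct: [1, 1, 2, 3, 4, 4, 7, 8, 9]


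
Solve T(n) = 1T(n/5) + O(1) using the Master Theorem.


a=1, b=5, c=0. log_5(1)=0 = c=0. Case 2: O(n^c log n) = O(log n)
Complexity: O(log n)


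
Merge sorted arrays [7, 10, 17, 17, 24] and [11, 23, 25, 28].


Compare heads, take smaller each step.
Merged: [7, 10, 11, 17, 17, 23, 24, 25, 28]


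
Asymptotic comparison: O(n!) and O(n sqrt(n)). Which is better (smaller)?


n^1.5 grows slower than factorial
O(n sqrt(n)) is asymptotically smaller; O(n!) grows faster


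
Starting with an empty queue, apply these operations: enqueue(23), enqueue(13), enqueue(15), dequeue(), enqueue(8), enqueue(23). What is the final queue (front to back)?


enqueue(23) -> [23]
enqueue(13) -> [23, 13]
enqueue(15) -> [23, 13, 15]
dequeue() returns 23 -> [13, 15]
enqueue(8) -> [13, 15, 8]
enqueue(23) -> [13, 15, 8, 23]
Final queue (front to back): [13, 15, 8, 23]


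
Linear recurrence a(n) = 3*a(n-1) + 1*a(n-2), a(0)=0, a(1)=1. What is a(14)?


Build bottom-up:
...a(12)=467280, a(13)=1543321, a(14)=3*1543321+1*467280=5097243


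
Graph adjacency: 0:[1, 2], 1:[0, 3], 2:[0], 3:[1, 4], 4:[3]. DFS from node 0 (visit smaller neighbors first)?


DFS stack-based: start with [0]
Visit order: [0, 1, 3, 4, 2]


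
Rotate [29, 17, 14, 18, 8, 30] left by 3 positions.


Left rotate by 3: [18, 8, 30, 29, 17, 14]


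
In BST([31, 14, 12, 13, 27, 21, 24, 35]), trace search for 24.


BST root = 31
Search for 24: compare at each node
Path: [31, 14, 27, 21, 24]


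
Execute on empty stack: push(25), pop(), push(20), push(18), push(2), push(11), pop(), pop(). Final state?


push(25) -> [25]
pop() returns 25 -> []
push(20) -> [20]
push(18) -> [20, 18]
push(2) -> [20, 18, 2]
push(11) -> [20, 18, 2, 11]
pop() returns 11 -> [20, 18, 2]
pop() returns 2 -> [20, 18]
Final stack (bottom to top): [20, 18]


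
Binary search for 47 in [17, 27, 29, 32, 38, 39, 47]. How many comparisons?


Search for 47:
[0,6] mid=3 arr[3]=32
[4,6] mid=5 arr[5]=39
[6,6] mid=6 arr[6]=47
Total: 3 comparisons


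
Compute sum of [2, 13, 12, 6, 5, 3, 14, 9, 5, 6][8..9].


Prefix sums: [0, 2, 15, 27, 33, 38, 41, 55, 64, 69, 75]
Sum[8..9] = prefix[10] - prefix[8] = 75 - 64 = 11


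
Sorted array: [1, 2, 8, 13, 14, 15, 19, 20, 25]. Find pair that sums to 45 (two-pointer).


Two pointers: lo=0, hi=8
Found pair: (20, 25) summing to 45


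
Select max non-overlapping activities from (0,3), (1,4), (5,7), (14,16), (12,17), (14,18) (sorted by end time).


Greedy: pick earliest-ending, then skip overlaps.
Selected (3 activities): [(0, 3), (5, 7), (14, 16)]


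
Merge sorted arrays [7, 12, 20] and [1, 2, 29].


Compare heads, take smaller each step.
Merged: [1, 2, 7, 12, 20, 29]


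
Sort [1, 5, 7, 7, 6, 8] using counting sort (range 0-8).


Count array: [0, 1, 0, 0, 0, 1, 1, 2, 1]
Reconstruct: [1, 5, 6, 7, 7, 8]


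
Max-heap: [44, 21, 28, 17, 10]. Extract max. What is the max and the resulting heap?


Max = 44
Replace root with last, heapify down
Resulting heap: [28, 21, 10, 17]


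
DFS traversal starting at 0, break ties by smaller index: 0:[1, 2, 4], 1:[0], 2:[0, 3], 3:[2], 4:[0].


DFS stack-based: start with [0]
Visit order: [0, 1, 2, 3, 4]


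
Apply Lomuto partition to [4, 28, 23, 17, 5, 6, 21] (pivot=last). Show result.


Elements <= 21 go left of pivot.
Result: [4, 17, 5, 6, 21, 28, 23], pivot at index 4


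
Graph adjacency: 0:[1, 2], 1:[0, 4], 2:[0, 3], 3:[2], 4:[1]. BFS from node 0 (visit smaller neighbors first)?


BFS queue: start with [0]
Visit order: [0, 1, 2, 4, 3]


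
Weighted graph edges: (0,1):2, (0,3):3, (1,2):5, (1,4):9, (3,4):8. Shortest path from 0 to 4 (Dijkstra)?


Dijkstra from 0:
Distances: {0: 0, 1: 2, 2: 7, 3: 3, 4: 11}
Shortest distance to 4 = 11, path = [0, 1, 4]


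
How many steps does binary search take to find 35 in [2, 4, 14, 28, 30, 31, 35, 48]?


Search for 35:
[0,7] mid=3 arr[3]=28
[4,7] mid=5 arr[5]=31
[6,7] mid=6 arr[6]=35
Total: 3 comparisons


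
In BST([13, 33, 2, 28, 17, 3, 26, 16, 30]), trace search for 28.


BST root = 13
Search for 28: compare at each node
Path: [13, 33, 28]


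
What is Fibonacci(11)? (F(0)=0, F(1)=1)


F(n)=F(n-1)+F(n-2)
...F(9)=34, F(10)=55, F(11)=89


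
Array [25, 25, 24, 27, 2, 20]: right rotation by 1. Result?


Right rotate by 1: [20, 25, 25, 24, 27, 2]


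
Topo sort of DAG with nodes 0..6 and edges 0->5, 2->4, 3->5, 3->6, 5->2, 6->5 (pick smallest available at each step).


Kahn's algorithm, process smallest node first
Order: [0, 1, 3, 6, 5, 2, 4]


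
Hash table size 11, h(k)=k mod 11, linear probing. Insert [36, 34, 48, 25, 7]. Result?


Insertions: 36->slot 3; 34->slot 1; 48->slot 4; 25->slot 5; 7->slot 7
Table: [None, 34, None, 36, 48, 25, None, 7, None, None, None]


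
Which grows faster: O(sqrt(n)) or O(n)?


sublinear grows slower than linear
O(sqrt(n)) is asymptotically smaller; O(n) grows faster


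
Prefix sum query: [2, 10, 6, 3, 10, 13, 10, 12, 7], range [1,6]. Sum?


Prefix sums: [0, 2, 12, 18, 21, 31, 44, 54, 66, 73]
Sum[1..6] = prefix[7] - prefix[1] = 54 - 2 = 52


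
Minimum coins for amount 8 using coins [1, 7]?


dp[0]=0; dp[i]=1+min(dp[i-c] for c in coins)
...dp[3]=3, dp[4]=4, dp[5]=5, dp[6]=6, dp[7]=1, dp[8]=2
Minimum coins for 8 = 2


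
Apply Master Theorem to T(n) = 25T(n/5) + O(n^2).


a=25, b=5, c=2. log_5(25)=2 = c=2. Case 2: O(n^c log n) = O(n^2 log n)
Complexity: O(n^2 log n)


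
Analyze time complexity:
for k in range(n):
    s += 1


Per nesting level: O(n) = O(n)
Complexity: O(n)


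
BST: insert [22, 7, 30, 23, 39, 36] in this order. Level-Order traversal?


Root = 22; build tree by BST insertion.
Level-Order traversal: [22, 7, 30, 23, 39, 36]


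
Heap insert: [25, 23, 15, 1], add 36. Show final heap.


Append 36: [25, 23, 15, 1, 36]
Bubble up: swap idx 4(36) with idx 1(23); swap idx 1(36) with idx 0(25)
Result: [36, 25, 15, 1, 23]


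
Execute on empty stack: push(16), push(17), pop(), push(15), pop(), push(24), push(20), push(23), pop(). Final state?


push(16) -> [16]
push(17) -> [16, 17]
pop() returns 17 -> [16]
push(15) -> [16, 15]
pop() returns 15 -> [16]
push(24) -> [16, 24]
push(20) -> [16, 24, 20]
push(23) -> [16, 24, 20, 23]
pop() returns 23 -> [16, 24, 20]
Final stack (bottom to top): [16, 24, 20]


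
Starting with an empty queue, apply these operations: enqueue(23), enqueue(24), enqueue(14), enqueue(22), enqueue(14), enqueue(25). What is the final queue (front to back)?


enqueue(23) -> [23]
enqueue(24) -> [23, 24]
enqueue(14) -> [23, 24, 14]
enqueue(22) -> [23, 24, 14, 22]
enqueue(14) -> [23, 24, 14, 22, 14]
enqueue(25) -> [23, 24, 14, 22, 14, 25]
Final queue (front to back): [23, 24, 14, 22, 14, 25]


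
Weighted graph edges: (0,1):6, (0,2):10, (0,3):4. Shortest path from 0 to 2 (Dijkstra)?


Dijkstra from 0:
Distances: {0: 0, 1: 6, 2: 10, 3: 4}
Shortest distance to 2 = 10, path = [0, 2]


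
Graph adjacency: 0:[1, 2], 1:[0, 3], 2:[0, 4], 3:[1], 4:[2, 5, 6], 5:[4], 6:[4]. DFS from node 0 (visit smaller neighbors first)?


DFS stack-based: start with [0]
Visit order: [0, 1, 3, 2, 4, 5, 6]


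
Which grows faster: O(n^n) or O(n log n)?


linearithmic grows slower than n^n
O(n log n) is asymptotically smaller; O(n^n) grows faster


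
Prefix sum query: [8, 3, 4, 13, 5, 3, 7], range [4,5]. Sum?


Prefix sums: [0, 8, 11, 15, 28, 33, 36, 43]
Sum[4..5] = prefix[6] - prefix[4] = 36 - 28 = 8


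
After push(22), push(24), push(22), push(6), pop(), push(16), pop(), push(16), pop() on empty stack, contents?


push(22) -> [22]
push(24) -> [22, 24]
push(22) -> [22, 24, 22]
push(6) -> [22, 24, 22, 6]
pop() returns 6 -> [22, 24, 22]
push(16) -> [22, 24, 22, 16]
pop() returns 16 -> [22, 24, 22]
push(16) -> [22, 24, 22, 16]
pop() returns 16 -> [22, 24, 22]
Final stack (bottom to top): [22, 24, 22]


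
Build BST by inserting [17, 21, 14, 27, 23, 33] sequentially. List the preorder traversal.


Root = 17; build tree by BST insertion.
Preorder traversal: [17, 14, 21, 27, 23, 33]


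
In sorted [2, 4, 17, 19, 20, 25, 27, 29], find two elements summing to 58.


Two pointers: lo=0, hi=7
No pair sums to 58


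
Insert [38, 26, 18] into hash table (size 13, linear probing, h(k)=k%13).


Insertions: 38->slot 12; 26->slot 0; 18->slot 5
Table: [26, None, None, None, None, 18, None, None, None, None, None, None, 38]


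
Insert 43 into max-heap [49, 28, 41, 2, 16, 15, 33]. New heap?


Append 43: [49, 28, 41, 2, 16, 15, 33, 43]
Bubble up: swap idx 7(43) with idx 3(2); swap idx 3(43) with idx 1(28)
Result: [49, 43, 41, 28, 16, 15, 33, 2]


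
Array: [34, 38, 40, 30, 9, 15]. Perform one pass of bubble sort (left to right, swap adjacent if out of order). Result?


After one pass: [34, 38, 30, 9, 15, 40]


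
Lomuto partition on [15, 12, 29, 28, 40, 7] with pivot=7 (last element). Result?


Elements <= 7 go left of pivot.
Result: [7, 12, 29, 28, 40, 15], pivot at index 0


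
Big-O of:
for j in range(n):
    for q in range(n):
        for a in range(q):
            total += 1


Per nesting level: O(n) * O(n) * O(n) [triangular over q] = O(n^3)
Complexity: O(n^3)


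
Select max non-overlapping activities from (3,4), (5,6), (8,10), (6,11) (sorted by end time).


Greedy: pick earliest-ending, then skip overlaps.
Selected (3 activities): [(3, 4), (5, 6), (8, 10)]


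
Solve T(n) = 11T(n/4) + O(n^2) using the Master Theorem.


a=11, b=4, c=2. log_4(11)=1.730 < c=2. Case 3: O(n^c) = O(n^2)
Complexity: O(n^2)


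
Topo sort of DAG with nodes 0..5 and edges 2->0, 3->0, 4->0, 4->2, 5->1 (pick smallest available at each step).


Kahn's algorithm, process smallest node first
Order: [3, 4, 2, 0, 5, 1]


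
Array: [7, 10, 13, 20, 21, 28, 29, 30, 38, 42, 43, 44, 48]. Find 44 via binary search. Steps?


Search for 44:
[0,12] mid=6 arr[6]=29
[7,12] mid=9 arr[9]=42
[10,12] mid=11 arr[11]=44
Total: 3 comparisons


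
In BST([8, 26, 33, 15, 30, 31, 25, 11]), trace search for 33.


BST root = 8
Search for 33: compare at each node
Path: [8, 26, 33]


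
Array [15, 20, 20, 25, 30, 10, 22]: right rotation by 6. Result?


Right rotate by 6: [20, 20, 25, 30, 10, 22, 15]


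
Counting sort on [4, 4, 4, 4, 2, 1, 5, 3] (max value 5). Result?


Count array: [0, 1, 1, 1, 4, 1]
Reconstruct: [1, 2, 3, 4, 4, 4, 4, 5]


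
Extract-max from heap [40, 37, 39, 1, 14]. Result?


Max = 40
Replace root with last, heapify down
Resulting heap: [39, 37, 14, 1]


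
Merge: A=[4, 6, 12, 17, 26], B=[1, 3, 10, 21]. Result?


Compare heads, take smaller each step.
Merged: [1, 3, 4, 6, 10, 12, 17, 21, 26]


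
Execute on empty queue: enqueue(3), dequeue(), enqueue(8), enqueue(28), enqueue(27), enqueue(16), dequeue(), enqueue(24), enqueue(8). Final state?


enqueue(3) -> [3]
dequeue() returns 3 -> []
enqueue(8) -> [8]
enqueue(28) -> [8, 28]
enqueue(27) -> [8, 28, 27]
enqueue(16) -> [8, 28, 27, 16]
dequeue() returns 8 -> [28, 27, 16]
enqueue(24) -> [28, 27, 16, 24]
enqueue(8) -> [28, 27, 16, 24, 8]
Final queue (front to back): [28, 27, 16, 24, 8]


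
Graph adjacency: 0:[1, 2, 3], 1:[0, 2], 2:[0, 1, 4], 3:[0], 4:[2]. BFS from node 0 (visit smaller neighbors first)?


BFS queue: start with [0]
Visit order: [0, 1, 2, 3, 4]


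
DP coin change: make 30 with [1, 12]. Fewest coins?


dp[0]=0; dp[i]=1+min(dp[i-c] for c in coins)
...dp[25]=3, dp[26]=4, dp[27]=5, dp[28]=6, dp[29]=7, dp[30]=8
Minimum coins for 30 = 8


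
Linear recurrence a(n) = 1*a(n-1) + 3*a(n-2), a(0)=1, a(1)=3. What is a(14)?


Build bottom-up:
...a(12)=26529, a(13)=61107, a(14)=1*61107+3*26529=140694


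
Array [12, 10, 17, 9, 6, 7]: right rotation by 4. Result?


Right rotate by 4: [17, 9, 6, 7, 12, 10]


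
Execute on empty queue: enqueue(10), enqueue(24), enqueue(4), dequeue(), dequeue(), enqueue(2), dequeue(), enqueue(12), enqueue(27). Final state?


enqueue(10) -> [10]
enqueue(24) -> [10, 24]
enqueue(4) -> [10, 24, 4]
dequeue() returns 10 -> [24, 4]
dequeue() returns 24 -> [4]
enqueue(2) -> [4, 2]
dequeue() returns 4 -> [2]
enqueue(12) -> [2, 12]
enqueue(27) -> [2, 12, 27]
Final queue (front to back): [2, 12, 27]


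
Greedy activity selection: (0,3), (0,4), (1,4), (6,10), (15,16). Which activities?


Greedy: pick earliest-ending, then skip overlaps.
Selected (3 activities): [(0, 3), (6, 10), (15, 16)]


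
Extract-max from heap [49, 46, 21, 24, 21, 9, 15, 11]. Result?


Max = 49
Replace root with last, heapify down
Resulting heap: [46, 24, 21, 11, 21, 9, 15]


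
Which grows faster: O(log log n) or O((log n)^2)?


double-logarithmic grows slower than polylogarithmic
O(log log n) is asymptotically smaller; O((log n)^2) grows faster


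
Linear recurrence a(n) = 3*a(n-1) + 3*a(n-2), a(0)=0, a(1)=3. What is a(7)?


Build bottom-up:
...a(5)=513, a(6)=1944, a(7)=3*1944+3*513=7371


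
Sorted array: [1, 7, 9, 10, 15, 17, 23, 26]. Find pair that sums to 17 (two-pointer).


Two pointers: lo=0, hi=7
Found pair: (7, 10) summing to 17


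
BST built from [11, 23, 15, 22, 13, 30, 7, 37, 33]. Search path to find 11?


BST root = 11
Search for 11: compare at each node
Path: [11]


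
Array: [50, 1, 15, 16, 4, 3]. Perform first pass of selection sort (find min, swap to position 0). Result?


After one pass: [1, 50, 15, 16, 4, 3]


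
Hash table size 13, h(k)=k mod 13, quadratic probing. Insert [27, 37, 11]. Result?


Insertions: 27->slot 1; 37->slot 11; 11->slot 12
Table: [None, 27, None, None, None, None, None, None, None, None, None, 37, 11]
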